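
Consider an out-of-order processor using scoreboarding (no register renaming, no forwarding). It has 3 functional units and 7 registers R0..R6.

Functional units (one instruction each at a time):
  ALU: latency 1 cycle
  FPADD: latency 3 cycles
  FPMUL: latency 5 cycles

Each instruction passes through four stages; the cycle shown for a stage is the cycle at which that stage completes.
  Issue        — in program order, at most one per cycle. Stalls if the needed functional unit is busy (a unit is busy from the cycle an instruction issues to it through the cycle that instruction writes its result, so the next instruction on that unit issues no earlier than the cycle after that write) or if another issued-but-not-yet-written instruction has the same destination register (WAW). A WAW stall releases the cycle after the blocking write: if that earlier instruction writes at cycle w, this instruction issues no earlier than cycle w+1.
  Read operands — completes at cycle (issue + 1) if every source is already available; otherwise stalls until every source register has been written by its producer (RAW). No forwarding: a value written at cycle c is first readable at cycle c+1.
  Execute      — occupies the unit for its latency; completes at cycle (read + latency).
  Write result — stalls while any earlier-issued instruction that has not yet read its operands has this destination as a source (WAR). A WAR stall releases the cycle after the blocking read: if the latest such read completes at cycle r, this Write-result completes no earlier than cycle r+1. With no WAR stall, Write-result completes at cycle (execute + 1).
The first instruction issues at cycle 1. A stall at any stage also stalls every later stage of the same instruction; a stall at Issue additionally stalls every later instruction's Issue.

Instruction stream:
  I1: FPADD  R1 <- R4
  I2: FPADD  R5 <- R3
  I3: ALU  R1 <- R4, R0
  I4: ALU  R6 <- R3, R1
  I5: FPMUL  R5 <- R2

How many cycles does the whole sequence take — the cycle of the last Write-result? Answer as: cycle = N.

cycle 1: I1→FPADD
cycle 2: I1 RO
cycle 5: I1 EX
cycle 6: I1 WR R1
cycle 7: I2→FPADD
cycle 8: I2 RO, I3→ALU
cycle 9: I3 RO
cycle 10: I3 EX
cycle 11: I2 EX, I3 WR R1
cycle 12: I2 WR R5, I4→ALU
cycle 13: I4 RO, I5→FPMUL
cycle 14: I4 EX, I5 RO
cycle 15: I4 WR R6
cycle 19: I5 EX
cycle 20: I5 WR R5

cycle = 20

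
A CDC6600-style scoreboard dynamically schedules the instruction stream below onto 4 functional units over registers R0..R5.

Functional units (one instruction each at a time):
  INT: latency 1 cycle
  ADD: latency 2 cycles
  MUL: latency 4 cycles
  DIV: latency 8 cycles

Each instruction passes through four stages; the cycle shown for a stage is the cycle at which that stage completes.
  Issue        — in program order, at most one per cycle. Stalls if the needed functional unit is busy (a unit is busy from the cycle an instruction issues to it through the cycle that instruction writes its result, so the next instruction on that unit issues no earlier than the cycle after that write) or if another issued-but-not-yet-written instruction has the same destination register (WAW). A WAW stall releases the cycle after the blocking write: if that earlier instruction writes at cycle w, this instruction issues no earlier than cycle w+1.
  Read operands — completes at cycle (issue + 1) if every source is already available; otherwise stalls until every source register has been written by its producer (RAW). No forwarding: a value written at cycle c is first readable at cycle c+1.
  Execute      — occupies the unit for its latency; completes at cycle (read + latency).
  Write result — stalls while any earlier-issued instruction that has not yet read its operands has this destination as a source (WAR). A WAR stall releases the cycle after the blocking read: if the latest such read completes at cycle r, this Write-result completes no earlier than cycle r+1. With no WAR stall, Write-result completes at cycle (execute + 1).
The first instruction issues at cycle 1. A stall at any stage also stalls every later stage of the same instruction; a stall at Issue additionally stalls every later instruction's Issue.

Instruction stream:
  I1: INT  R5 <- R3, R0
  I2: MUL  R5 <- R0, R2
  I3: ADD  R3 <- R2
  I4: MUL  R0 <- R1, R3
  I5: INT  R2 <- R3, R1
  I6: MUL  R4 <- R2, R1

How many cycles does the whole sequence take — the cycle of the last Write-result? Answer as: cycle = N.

cycle = 25

I1: IS=1 RO=2 EX=3 WR=4
I2: IS=5 RO=6 EX=10 WR=11  [WAW R5: wait I1 write@4]
I3: IS=6 RO=7 EX=9 WR=10
I4: IS=12 RO=13 EX=17 WR=18  [struct: MUL busy until I2 writes@11]
I5: IS=13 RO=14 EX=15 WR=16
I6: IS=19 RO=20 EX=24 WR=25  [struct: MUL busy until I4 writes@18]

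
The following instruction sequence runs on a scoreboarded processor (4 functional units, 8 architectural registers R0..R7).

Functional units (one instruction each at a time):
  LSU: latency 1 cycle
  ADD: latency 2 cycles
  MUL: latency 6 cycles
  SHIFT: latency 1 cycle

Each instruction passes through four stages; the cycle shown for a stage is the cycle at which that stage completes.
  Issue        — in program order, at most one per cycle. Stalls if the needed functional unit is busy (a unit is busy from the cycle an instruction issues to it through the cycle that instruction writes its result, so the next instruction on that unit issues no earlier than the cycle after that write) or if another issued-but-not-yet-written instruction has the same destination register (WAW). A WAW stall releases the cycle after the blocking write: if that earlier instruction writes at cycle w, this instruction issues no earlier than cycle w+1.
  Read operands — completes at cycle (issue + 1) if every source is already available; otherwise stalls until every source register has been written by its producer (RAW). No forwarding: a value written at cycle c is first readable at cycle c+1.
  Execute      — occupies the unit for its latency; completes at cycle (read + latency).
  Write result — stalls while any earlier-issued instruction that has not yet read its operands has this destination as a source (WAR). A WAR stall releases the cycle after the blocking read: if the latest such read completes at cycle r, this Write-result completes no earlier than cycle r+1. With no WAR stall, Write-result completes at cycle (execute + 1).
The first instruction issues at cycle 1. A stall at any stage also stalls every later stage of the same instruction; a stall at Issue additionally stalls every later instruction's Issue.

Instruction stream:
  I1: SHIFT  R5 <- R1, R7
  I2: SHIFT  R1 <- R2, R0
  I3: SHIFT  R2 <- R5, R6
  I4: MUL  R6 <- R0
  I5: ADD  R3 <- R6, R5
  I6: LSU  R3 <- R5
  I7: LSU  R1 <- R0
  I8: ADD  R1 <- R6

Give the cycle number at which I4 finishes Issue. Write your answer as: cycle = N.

c1: issue I1 (SHIFT)
c2: I1 read-ops
c3: I1 finished on SHIFT
c4: I1→R5
c5: issue I2 (SHIFT)
c6: I2 read-ops
c7: I2 finished on SHIFT
c8: I2→R1
c9: issue I3 (SHIFT)
c10: I3 read-ops, issue I4 (MUL)
c11: I3 finished on SHIFT, I4 read-ops, issue I5 (ADD)
c12: I3→R2
c17: I4 finished on MUL
c18: I4→R6
c19: I5 read-ops
c21: I5 finished on ADD
c22: I5→R3
c23: issue I6 (LSU)
c24: I6 read-ops
c25: I6 finished on LSU
c26: I6→R3
c27: issue I7 (LSU)
c28: I7 read-ops
c29: I7 finished on LSU
c30: I7→R1
c31: issue I8 (ADD)
c32: I8 read-ops
c34: I8 finished on ADD
c35: I8→R1

cycle = 10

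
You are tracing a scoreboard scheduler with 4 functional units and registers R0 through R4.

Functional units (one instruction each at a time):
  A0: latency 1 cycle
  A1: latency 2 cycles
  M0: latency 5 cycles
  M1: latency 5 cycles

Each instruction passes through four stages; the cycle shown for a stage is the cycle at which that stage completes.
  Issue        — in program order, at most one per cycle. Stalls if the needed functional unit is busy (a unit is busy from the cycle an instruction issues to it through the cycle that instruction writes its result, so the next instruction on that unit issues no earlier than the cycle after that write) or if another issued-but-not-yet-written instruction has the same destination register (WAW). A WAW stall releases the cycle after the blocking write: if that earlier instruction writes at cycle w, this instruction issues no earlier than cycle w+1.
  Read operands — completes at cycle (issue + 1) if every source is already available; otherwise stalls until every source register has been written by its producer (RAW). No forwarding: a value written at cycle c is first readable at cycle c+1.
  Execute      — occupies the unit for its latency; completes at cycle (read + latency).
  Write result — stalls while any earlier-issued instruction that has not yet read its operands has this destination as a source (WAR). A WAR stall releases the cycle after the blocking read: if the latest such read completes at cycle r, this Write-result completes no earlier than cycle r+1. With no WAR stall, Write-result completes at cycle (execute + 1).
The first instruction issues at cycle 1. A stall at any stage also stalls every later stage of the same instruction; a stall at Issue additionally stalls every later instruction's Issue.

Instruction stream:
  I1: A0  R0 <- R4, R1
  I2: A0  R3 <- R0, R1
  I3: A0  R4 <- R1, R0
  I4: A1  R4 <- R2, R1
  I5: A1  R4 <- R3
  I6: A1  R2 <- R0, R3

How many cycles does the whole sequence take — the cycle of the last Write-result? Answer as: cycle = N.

cycle = 27

cycle 1: I1→A0
cycle 2: I1 RO
cycle 3: I1 EX
cycle 4: I1 WR R0
cycle 5: I2→A0
cycle 6: I2 RO
cycle 7: I2 EX
cycle 8: I2 WR R3
cycle 9: I3→A0
cycle 10: I3 RO
cycle 11: I3 EX
cycle 12: I3 WR R4
cycle 13: I4→A1
cycle 14: I4 RO
cycle 16: I4 EX
cycle 17: I4 WR R4
cycle 18: I5→A1
cycle 19: I5 RO
cycle 21: I5 EX
cycle 22: I5 WR R4
cycle 23: I6→A1
cycle 24: I6 RO
cycle 26: I6 EX
cycle 27: I6 WR R2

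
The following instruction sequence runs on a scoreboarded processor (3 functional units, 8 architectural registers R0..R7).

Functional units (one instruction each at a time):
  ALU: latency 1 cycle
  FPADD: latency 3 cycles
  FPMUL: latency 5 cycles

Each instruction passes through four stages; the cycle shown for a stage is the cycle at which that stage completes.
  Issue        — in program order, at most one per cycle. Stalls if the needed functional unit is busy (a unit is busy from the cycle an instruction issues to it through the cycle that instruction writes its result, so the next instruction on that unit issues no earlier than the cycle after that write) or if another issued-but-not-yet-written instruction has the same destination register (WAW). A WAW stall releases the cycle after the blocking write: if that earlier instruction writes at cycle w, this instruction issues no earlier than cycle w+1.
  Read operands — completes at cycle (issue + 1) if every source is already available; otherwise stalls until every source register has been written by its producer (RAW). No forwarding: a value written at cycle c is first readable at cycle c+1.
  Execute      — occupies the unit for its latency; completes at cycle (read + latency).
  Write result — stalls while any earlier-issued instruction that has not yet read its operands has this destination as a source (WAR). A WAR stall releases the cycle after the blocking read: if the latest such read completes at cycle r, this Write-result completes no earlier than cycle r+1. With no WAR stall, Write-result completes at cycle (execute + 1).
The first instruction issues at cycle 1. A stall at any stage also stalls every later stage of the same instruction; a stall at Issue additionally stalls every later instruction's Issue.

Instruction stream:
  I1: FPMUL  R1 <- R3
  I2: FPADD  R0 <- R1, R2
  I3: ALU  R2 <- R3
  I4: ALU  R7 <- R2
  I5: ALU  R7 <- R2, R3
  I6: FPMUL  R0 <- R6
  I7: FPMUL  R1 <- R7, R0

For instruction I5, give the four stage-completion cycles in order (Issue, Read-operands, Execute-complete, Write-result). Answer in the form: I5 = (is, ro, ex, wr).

[1] I1 dispatched to FPMUL
[2] I1 operands ready; I2 dispatched to FPADD
[3] I3 dispatched to ALU
[4] I3 operands ready
[5] I3 complete
[7] I1 complete
[8] R1←I1
[9] I2 operands ready
[10] R2←I3
[11] I4 dispatched to ALU
[12] I2 complete; I4 operands ready
[13] R0←I2; I4 complete
[14] R7←I4
[15] I5 dispatched to ALU
[16] I5 operands ready; I6 dispatched to FPMUL
[17] I5 complete; I6 operands ready
[18] R7←I5
[22] I6 complete
[23] R0←I6
[24] I7 dispatched to FPMUL
[25] I7 operands ready
[30] I7 complete
[31] R1←I7

I5 = (15, 16, 17, 18)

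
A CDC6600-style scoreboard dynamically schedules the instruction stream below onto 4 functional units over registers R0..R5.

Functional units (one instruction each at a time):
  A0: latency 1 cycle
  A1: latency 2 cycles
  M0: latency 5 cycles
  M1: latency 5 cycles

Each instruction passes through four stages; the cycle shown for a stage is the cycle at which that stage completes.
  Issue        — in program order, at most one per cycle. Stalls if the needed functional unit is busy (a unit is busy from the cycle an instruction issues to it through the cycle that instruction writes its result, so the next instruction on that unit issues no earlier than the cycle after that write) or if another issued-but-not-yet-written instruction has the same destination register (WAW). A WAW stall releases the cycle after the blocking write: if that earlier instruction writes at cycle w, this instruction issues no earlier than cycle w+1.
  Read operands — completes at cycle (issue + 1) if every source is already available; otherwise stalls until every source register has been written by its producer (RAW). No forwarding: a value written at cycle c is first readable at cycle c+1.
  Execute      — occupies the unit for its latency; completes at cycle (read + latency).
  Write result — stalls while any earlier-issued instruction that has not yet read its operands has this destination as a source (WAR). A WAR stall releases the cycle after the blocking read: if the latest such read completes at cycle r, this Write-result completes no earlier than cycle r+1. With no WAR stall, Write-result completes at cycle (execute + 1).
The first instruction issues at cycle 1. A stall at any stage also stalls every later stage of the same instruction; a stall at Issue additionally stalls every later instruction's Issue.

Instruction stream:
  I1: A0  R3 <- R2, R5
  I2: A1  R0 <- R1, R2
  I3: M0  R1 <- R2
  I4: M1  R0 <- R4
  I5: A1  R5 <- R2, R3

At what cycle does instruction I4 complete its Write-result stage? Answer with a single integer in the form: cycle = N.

1) issue 1, read 2, done 3, write 4
2) issue 2, read 3, done 5, write 6
3) issue 3, read 4, done 9, write 10
4) issue 7, read 8, done 13, write 14  <WAW R0: wait I2 write@6>
5) issue 8, read 9, done 11, write 12

cycle = 14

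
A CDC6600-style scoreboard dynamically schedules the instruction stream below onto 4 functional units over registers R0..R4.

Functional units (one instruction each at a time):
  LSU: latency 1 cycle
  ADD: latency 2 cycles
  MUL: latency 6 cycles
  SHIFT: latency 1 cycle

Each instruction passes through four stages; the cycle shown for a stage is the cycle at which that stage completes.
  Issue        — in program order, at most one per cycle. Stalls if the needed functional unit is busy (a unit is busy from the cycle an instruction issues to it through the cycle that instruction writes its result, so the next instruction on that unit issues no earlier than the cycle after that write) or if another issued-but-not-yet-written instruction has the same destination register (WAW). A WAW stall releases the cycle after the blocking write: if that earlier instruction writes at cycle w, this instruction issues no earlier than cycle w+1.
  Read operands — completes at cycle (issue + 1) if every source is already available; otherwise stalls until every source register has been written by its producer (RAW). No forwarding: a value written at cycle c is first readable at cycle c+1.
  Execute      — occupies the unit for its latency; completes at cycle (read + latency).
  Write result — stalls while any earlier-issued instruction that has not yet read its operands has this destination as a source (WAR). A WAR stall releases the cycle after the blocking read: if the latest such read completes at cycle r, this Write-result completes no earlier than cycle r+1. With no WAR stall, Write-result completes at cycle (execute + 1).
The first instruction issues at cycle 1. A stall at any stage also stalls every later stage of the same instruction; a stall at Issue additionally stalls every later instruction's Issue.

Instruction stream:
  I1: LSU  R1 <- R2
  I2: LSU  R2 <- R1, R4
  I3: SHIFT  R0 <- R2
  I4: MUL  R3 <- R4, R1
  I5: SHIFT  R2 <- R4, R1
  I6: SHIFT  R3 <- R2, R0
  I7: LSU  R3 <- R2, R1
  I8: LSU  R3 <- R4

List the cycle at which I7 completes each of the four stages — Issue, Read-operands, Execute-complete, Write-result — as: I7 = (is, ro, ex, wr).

[I1] 1/2/3/4
[I2] 5/6/7/8  (struct: LSU busy until I1 writes@4)
[I3] 6/9/10/11  (RAW R2: wait I2 write@8)
[I4] 7/8/14/15
[I5] 12/13/14/15  (struct: SHIFT busy until I3 writes@11)
[I6] 16/17/18/19  (struct: SHIFT busy until I5 writes@15)
[I7] 20/21/22/23  (WAW R3: wait I6 write@19)
[I8] 24/25/26/27  (struct: LSU busy until I7 writes@23)

I7 = (20, 21, 22, 23)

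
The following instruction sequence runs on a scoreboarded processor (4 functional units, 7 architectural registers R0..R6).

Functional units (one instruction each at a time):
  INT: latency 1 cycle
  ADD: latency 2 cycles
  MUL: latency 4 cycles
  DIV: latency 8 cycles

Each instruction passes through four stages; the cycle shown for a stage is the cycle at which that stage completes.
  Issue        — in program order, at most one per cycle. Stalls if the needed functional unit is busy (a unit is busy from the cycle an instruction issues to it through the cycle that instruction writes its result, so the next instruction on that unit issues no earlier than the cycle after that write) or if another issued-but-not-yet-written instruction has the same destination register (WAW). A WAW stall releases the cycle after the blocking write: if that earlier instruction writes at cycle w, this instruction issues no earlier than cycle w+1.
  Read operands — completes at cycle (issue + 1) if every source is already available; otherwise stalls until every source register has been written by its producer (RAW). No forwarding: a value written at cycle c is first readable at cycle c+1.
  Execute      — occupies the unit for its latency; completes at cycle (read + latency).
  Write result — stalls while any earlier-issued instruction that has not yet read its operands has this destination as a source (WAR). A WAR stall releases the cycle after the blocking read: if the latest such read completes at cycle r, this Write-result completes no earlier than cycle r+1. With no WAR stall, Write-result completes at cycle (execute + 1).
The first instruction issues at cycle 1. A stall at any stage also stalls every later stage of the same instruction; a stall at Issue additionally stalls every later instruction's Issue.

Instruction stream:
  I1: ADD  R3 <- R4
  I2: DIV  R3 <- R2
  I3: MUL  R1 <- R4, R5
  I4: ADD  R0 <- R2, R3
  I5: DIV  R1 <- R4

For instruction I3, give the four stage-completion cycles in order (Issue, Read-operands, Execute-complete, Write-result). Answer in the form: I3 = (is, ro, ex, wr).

I3 = (7, 8, 12, 13)

1) issue 1, read 2, done 4, write 5
2) issue 6, read 7, done 15, write 16  <WAW R3: wait I1 write@5>
3) issue 7, read 8, done 12, write 13
4) issue 8, read 17, done 19, write 20  <RAW R3: wait I2 write@16>
5) issue 17, read 18, done 26, write 27  <struct: DIV busy until I2 writes@16>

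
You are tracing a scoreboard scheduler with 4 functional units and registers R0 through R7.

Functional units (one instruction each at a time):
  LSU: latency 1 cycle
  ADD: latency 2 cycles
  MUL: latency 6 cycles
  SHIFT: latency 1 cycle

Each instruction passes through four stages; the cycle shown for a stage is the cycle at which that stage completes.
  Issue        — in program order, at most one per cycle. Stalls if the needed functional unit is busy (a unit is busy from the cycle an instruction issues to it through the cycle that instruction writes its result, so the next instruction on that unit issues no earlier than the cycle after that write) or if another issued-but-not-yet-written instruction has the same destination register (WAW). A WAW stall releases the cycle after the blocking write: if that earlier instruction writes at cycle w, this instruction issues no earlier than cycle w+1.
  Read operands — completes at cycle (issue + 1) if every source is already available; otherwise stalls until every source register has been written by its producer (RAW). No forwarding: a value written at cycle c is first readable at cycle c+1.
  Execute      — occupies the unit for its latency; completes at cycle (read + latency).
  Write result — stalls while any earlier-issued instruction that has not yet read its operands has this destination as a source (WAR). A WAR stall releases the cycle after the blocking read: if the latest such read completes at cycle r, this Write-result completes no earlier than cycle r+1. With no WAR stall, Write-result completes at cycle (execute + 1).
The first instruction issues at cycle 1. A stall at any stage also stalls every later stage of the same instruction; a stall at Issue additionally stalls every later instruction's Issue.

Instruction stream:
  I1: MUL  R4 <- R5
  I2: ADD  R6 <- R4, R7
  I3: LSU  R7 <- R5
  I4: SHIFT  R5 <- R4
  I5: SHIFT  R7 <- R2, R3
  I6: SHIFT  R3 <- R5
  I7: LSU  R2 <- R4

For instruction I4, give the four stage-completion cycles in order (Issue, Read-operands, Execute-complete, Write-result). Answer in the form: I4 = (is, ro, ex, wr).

I1  is:1  ro:2  ex:8  wr:9
I2  is:2  ro:10  ex:12  wr:13  — RAW R4: wait I1 write@9
I3  is:3  ro:4  ex:5  wr:11  — WAR R7: wait I2 read@10
I4  is:4  ro:10  ex:11  wr:12  — RAW R4: wait I1 write@9
I5  is:13  ro:14  ex:15  wr:16  — struct: SHIFT busy until I4 writes@12
I6  is:17  ro:18  ex:19  wr:20  — struct: SHIFT busy until I5 writes@16
I7  is:18  ro:19  ex:20  wr:21

I4 = (4, 10, 11, 12)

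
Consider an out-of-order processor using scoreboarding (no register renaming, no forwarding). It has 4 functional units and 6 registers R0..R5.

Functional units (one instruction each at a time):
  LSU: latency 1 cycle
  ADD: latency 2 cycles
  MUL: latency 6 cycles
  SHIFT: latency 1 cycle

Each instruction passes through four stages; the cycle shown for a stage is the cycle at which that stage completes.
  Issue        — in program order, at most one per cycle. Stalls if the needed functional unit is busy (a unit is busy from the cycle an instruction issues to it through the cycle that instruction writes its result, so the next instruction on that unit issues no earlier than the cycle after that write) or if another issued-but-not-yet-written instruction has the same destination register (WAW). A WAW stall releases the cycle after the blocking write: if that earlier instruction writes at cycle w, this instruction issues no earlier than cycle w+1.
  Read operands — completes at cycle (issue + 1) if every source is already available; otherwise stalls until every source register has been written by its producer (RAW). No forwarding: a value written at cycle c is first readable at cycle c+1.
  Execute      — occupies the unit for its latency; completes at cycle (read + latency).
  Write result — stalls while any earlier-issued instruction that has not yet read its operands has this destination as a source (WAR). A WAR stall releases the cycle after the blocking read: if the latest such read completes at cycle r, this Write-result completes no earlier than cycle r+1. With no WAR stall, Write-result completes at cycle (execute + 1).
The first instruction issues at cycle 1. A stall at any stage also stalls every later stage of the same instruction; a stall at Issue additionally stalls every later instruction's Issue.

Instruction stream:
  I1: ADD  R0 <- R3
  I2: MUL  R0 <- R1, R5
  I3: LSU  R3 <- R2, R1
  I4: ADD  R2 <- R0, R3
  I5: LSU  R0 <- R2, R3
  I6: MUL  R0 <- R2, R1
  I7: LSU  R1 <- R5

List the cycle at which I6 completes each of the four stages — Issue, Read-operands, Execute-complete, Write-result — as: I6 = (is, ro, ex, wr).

I6 = (22, 23, 29, 30)

c1: issue I1 (ADD)
c2: I1 read-ops
c4: I1 finished on ADD
c5: I1→R0
c6: issue I2 (MUL)
c7: I2 read-ops, issue I3 (LSU)
c8: I3 read-ops, issue I4 (ADD)
c9: I3 finished on LSU
c10: I3→R3
c13: I2 finished on MUL
c14: I2→R0
c15: I4 read-ops, issue I5 (LSU)
c17: I4 finished on ADD
c18: I4→R2
c19: I5 read-ops
c20: I5 finished on LSU
c21: I5→R0
c22: issue I6 (MUL)
c23: I6 read-ops, issue I7 (LSU)
c24: I7 read-ops
c25: I7 finished on LSU
c26: I7→R1
c29: I6 finished on MUL
c30: I6→R0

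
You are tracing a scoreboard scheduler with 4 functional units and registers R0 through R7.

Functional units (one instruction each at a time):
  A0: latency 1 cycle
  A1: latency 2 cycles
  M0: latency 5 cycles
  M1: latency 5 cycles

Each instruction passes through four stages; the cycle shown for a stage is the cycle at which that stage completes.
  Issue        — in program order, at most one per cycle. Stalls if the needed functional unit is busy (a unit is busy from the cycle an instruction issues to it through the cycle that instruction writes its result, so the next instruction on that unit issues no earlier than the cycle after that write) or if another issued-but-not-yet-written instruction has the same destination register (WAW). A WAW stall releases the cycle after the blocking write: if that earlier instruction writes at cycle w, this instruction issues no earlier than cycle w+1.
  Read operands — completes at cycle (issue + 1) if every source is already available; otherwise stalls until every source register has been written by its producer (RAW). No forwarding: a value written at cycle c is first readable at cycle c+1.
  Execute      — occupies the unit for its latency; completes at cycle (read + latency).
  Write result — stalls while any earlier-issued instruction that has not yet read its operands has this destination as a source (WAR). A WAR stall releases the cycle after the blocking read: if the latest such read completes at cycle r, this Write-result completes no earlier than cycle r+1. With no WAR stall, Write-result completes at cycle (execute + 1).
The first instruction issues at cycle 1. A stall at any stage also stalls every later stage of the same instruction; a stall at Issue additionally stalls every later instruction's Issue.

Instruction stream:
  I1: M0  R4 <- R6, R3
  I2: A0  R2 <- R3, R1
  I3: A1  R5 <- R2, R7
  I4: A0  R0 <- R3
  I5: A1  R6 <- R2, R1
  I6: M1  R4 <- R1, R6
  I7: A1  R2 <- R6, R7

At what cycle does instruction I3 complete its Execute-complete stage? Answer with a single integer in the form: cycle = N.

cycle = 8

1) issue 1, read 2, done 7, write 8
2) issue 2, read 3, done 4, write 5
3) issue 3, read 6, done 8, write 9  <RAW R2: wait I2 write@5>
4) issue 6, read 7, done 8, write 9  <struct: A0 busy until I2 writes@5>
5) issue 10, read 11, done 13, write 14  <struct: A1 busy until I3 writes@9>
6) issue 11, read 15, done 20, write 21  <RAW R6: wait I5 write@14>
7) issue 15, read 16, done 18, write 19  <struct: A1 busy until I5 writes@14>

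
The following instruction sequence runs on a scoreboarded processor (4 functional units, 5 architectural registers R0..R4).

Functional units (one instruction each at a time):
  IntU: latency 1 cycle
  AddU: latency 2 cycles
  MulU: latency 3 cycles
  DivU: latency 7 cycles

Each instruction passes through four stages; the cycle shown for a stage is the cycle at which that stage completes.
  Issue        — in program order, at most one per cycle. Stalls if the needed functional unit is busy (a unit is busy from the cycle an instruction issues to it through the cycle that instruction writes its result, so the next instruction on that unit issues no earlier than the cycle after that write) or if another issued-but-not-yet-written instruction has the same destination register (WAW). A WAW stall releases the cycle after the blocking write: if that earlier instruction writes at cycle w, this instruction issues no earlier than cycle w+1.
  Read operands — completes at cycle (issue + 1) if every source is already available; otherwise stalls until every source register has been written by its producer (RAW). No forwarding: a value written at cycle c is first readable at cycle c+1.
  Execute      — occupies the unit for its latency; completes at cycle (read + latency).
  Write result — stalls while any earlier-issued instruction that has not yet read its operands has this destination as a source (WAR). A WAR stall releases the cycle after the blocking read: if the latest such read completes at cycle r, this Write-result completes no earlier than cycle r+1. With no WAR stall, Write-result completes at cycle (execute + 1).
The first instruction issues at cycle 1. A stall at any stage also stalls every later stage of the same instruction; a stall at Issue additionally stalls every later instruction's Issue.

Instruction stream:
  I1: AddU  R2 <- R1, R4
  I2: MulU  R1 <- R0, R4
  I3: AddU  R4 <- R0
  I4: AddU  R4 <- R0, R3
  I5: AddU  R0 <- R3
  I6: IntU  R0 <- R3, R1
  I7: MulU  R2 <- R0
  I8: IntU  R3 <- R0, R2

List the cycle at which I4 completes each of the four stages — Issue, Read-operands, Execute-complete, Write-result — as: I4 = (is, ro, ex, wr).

I4 = (11, 12, 14, 15)

[1] I1 dispatched to AddU
[2] I1 operands ready | I2 dispatched to MulU
[3] I2 operands ready
[4] I1 complete
[5] R2←I1
[6] I2 complete | I3 dispatched to AddU
[7] R1←I2 | I3 operands ready
[9] I3 complete
[10] R4←I3
[11] I4 dispatched to AddU
[12] I4 operands ready
[14] I4 complete
[15] R4←I4
[16] I5 dispatched to AddU
[17] I5 operands ready
[19] I5 complete
[20] R0←I5
[21] I6 dispatched to IntU
[22] I6 operands ready | I7 dispatched to MulU
[23] I6 complete
[24] R0←I6
[25] I7 operands ready | I8 dispatched to IntU
[28] I7 complete
[29] R2←I7
[30] I8 operands ready
[31] I8 complete
[32] R3←I8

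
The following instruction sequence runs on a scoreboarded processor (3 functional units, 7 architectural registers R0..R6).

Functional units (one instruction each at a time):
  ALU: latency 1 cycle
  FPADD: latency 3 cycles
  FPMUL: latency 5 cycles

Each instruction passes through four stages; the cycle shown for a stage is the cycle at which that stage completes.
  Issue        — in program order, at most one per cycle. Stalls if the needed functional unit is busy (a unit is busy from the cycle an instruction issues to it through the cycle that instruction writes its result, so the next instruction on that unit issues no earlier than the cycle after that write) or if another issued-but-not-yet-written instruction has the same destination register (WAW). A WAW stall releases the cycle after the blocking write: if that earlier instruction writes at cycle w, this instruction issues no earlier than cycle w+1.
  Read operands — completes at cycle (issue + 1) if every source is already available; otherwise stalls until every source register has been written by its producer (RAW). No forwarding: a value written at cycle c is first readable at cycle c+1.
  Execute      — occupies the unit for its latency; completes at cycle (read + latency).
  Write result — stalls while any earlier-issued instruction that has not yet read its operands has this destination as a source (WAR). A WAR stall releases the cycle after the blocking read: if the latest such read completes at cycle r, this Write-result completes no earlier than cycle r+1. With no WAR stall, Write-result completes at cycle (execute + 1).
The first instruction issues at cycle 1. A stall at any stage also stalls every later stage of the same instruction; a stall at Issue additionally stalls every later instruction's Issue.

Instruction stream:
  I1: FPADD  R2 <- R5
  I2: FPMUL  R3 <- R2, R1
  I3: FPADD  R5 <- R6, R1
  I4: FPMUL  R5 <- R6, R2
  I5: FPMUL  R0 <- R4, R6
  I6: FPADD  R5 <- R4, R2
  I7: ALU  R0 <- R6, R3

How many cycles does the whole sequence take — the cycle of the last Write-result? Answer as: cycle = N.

  I1 | 1 | 2 | 5 | 6
  I2 | 2 | 7 | 12 | 13   RAW R2: wait I1 write@6
  I3 | 7 | 8 | 11 | 12   struct: FPADD busy until I1 writes@6
  I4 | 14 | 15 | 20 | 21   struct: FPMUL busy until I2 writes@13
  I5 | 22 | 23 | 28 | 29   struct: FPMUL busy until I4 writes@21
  I6 | 23 | 24 | 27 | 28
  I7 | 30 | 31 | 32 | 33   WAW R0: wait I5 write@29

cycle = 33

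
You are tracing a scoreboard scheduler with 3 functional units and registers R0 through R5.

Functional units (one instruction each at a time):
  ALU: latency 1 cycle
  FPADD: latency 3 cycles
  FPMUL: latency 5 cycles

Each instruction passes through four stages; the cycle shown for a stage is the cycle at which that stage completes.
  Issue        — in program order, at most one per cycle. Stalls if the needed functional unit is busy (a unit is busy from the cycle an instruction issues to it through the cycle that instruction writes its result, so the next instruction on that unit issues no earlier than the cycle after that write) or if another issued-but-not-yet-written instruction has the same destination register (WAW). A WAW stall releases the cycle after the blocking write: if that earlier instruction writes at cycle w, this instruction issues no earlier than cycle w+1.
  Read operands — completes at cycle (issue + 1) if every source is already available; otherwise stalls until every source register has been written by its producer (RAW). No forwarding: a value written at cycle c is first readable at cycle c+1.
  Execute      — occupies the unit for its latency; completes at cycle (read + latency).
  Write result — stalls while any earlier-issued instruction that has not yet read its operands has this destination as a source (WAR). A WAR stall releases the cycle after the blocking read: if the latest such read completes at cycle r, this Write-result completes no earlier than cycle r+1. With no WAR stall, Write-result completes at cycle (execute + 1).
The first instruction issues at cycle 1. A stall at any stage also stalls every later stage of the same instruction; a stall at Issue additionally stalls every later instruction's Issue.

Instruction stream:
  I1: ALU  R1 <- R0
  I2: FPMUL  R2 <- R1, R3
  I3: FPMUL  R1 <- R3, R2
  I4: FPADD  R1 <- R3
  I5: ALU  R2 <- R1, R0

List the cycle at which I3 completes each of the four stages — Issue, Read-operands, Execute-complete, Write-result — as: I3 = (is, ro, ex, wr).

I3 = (12, 13, 18, 19)

[1] I1 dispatched to ALU
[2] I1 operands ready · I2 dispatched to FPMUL
[3] I1 complete
[4] R1←I1
[5] I2 operands ready
[10] I2 complete
[11] R2←I2
[12] I3 dispatched to FPMUL
[13] I3 operands ready
[18] I3 complete
[19] R1←I3
[20] I4 dispatched to FPADD
[21] I4 operands ready · I5 dispatched to ALU
[24] I4 complete
[25] R1←I4
[26] I5 operands ready
[27] I5 complete
[28] R2←I5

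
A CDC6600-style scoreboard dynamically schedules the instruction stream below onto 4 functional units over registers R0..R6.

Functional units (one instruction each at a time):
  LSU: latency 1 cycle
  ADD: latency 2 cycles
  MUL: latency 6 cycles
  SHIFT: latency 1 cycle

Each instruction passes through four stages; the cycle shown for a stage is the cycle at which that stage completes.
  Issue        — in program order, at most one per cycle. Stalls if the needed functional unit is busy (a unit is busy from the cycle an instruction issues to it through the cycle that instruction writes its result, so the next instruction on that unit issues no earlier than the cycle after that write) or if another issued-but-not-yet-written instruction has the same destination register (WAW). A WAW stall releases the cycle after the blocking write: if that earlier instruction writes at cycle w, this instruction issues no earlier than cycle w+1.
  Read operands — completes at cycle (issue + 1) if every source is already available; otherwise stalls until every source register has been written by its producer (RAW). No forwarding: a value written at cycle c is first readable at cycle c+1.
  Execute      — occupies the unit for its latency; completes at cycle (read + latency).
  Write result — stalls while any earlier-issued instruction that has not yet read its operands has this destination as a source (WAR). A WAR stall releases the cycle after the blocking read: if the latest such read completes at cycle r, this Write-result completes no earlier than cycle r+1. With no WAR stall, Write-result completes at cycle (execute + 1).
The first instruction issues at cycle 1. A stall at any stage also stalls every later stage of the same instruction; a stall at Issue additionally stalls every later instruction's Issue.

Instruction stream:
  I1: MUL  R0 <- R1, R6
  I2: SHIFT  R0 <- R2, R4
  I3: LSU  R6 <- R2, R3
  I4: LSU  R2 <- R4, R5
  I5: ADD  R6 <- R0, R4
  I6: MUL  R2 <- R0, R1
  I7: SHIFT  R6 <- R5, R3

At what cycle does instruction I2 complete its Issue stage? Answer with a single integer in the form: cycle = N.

cycle = 10

I1 -> (1, 2, 8, 9)
I2 -> (10, 11, 12, 13)  // WAW R0: wait I1 write@9
I3 -> (11, 12, 13, 14)
I4 -> (15, 16, 17, 18)  // struct: LSU busy until I3 writes@14
I5 -> (16, 17, 19, 20)
I6 -> (19, 20, 26, 27)  // WAW R2: wait I4 write@18
I7 -> (21, 22, 23, 24)  // WAW R6: wait I5 write@20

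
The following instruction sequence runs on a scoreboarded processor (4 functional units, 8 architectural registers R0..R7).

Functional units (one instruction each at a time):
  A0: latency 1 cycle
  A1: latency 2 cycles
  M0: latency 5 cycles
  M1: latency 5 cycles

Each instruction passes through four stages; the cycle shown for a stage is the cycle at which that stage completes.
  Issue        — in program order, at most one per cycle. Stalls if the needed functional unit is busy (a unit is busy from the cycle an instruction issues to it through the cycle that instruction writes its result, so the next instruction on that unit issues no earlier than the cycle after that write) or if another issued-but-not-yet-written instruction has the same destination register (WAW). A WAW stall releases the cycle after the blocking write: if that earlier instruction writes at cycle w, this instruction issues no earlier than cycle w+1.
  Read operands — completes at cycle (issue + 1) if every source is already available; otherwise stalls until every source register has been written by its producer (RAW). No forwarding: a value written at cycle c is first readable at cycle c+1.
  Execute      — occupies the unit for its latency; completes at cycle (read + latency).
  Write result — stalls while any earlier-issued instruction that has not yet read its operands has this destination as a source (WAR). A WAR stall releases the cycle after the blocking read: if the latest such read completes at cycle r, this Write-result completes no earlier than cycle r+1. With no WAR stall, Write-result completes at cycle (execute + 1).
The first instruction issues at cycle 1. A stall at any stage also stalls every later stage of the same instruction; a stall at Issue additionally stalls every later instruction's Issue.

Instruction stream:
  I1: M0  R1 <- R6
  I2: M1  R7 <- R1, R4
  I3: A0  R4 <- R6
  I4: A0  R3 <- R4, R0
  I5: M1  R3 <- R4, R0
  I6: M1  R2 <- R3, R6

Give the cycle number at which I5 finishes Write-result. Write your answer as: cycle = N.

cycle = 23

[I1] 1/2/7/8
[I2] 2/9/14/15  (RAW R1: wait I1 write@8)
[I3] 3/4/5/10  (WAR R4: wait I2 read@9)
[I4] 11/12/13/14  (struct: A0 busy until I3 writes@10)
[I5] 16/17/22/23  (struct: M1 busy until I2 writes@15)
[I6] 24/25/30/31  (struct: M1 busy until I5 writes@23)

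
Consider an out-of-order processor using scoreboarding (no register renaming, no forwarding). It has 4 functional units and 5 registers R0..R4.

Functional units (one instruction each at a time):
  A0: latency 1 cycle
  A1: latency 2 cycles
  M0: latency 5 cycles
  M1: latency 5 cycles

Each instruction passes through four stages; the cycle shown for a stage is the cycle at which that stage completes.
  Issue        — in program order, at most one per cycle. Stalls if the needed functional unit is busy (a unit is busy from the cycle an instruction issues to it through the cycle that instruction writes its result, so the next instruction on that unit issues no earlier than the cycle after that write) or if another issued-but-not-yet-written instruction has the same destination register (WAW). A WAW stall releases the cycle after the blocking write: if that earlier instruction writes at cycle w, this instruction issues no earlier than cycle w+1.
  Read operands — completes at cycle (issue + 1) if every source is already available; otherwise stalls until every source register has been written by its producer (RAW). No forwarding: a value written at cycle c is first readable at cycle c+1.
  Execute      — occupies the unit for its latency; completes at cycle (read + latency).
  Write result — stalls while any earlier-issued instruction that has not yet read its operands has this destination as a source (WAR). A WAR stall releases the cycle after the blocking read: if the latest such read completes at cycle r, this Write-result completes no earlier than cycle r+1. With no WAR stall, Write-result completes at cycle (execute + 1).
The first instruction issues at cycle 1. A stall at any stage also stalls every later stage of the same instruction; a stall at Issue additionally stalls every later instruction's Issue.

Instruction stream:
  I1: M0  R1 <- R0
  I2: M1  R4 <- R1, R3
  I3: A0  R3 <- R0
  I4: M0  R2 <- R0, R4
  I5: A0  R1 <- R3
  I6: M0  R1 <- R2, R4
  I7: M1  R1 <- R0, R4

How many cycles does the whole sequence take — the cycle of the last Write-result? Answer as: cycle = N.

cycle = 38

I1: IS=1 RO=2 EX=7 WR=8
I2: IS=2 RO=9 EX=14 WR=15  [RAW R1: wait I1 write@8]
I3: IS=3 RO=4 EX=5 WR=10  [WAR R3: wait I2 read@9]
I4: IS=9 RO=16 EX=21 WR=22  [struct: M0 busy until I1 writes@8; RAW R4: wait I2 write@15]
I5: IS=11 RO=12 EX=13 WR=14  [struct: A0 busy until I3 writes@10]
I6: IS=23 RO=24 EX=29 WR=30  [struct: M0 busy until I4 writes@22]
I7: IS=31 RO=32 EX=37 WR=38  [WAW R1: wait I6 write@30]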